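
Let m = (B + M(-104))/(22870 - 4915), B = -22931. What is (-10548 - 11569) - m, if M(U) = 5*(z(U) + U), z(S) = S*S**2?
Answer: -391462964/17955 ≈ -21802.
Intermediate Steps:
z(S) = S**3
M(U) = 5*U + 5*U**3 (M(U) = 5*(U**3 + U) = 5*(U + U**3) = 5*U + 5*U**3)
m = -5647771/17955 (m = (-22931 + 5*(-104)*(1 + (-104)**2))/(22870 - 4915) = (-22931 + 5*(-104)*(1 + 10816))/17955 = (-22931 + 5*(-104)*10817)*(1/17955) = (-22931 - 5624840)*(1/17955) = -5647771*1/17955 = -5647771/17955 ≈ -314.55)
(-10548 - 11569) - m = (-10548 - 11569) - 1*(-5647771/17955) = -22117 + 5647771/17955 = -391462964/17955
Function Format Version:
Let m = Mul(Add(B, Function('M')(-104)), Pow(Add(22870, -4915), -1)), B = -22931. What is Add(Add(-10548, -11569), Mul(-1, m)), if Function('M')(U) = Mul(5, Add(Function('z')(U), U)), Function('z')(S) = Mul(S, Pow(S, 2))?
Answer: Rational(-391462964, 17955) ≈ -21802.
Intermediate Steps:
Function('z')(S) = Pow(S, 3)
Function('M')(U) = Add(Mul(5, U), Mul(5, Pow(U, 3))) (Function('M')(U) = Mul(5, Add(Pow(U, 3), U)) = Mul(5, Add(U, Pow(U, 3))) = Add(Mul(5, U), Mul(5, Pow(U, 3))))
m = Rational(-5647771, 17955) (m = Mul(Add(-22931, Mul(5, -104, Add(1, Pow(-104, 2)))), Pow(Add(22870, -4915), -1)) = Mul(Add(-22931, Mul(5, -104, Add(1, 10816))), Pow(17955, -1)) = Mul(Add(-22931, Mul(5, -104, 10817)), Rational(1, 17955)) = Mul(Add(-22931, -5624840), Rational(1, 17955)) = Mul(-5647771, Rational(1, 17955)) = Rational(-5647771, 17955) ≈ -314.55)
Add(Add(-10548, -11569), Mul(-1, m)) = Add(Add(-10548, -11569), Mul(-1, Rational(-5647771, 17955))) = Add(-22117, Rational(5647771, 17955)) = Rational(-391462964, 17955)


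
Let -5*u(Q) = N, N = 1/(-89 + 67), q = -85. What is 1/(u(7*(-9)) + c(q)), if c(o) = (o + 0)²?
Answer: 110/794751 ≈ 0.00013841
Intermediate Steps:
c(o) = o²
N = -1/22 (N = 1/(-22) = -1/22 ≈ -0.045455)
u(Q) = 1/110 (u(Q) = -⅕*(-1/22) = 1/110)
1/(u(7*(-9)) + c(q)) = 1/(1/110 + (-85)²) = 1/(1/110 + 7225) = 1/(794751/110) = 110/794751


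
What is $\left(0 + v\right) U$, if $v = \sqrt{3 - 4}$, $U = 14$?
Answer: $14 i \approx 14.0 i$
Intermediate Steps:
$v = i$ ($v = \sqrt{-1} = i \approx 1.0 i$)
$\left(0 + v\right) U = \left(0 + i\right) 14 = i 14 = 14 i$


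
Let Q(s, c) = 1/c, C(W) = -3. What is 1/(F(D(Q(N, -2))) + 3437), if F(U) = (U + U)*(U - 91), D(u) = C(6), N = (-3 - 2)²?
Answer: 1/4001 ≈ 0.00024994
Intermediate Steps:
N = 25 (N = (-5)² = 25)
Q(s, c) = 1/c
D(u) = -3
F(U) = 2*U*(-91 + U) (F(U) = (2*U)*(-91 + U) = 2*U*(-91 + U))
1/(F(D(Q(N, -2))) + 3437) = 1/(2*(-3)*(-91 - 3) + 3437) = 1/(2*(-3)*(-94) + 3437) = 1/(564 + 3437) = 1/4001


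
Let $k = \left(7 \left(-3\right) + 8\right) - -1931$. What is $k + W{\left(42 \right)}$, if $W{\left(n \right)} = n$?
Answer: $1960$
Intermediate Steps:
$k = 1918$ ($k = \left(-21 + 8\right) + 1931 = -13 + 1931 = 1918$)
$k + W{\left(42 \right)} = 1918 + 42 = 1960$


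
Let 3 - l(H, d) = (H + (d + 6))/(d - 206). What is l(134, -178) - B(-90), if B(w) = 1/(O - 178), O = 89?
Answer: 49765/17088 ≈ 2.9123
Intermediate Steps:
l(H, d) = 3 - (6 + H + d)/(-206 + d) (l(H, d) = 3 - (H + (d + 6))/(d - 206) = 3 - (H + (6 + d))/(-206 + d) = 3 - (6 + H + d)/(-206 + d))
B(w) = -1/89 (B(w) = 1/(89 - 178) = 1/(-89) = -1/89)
l(134, -178) - B(-90) = (-624 - 1*134 + 2*(-178))/(-206 - 178) - 1*(-1/89) = (-624 - 134 - 356)/(-384) + 1/89 = -1/384*(-1114) + 1/89 = 557/192 + 1/89 = 49765/17088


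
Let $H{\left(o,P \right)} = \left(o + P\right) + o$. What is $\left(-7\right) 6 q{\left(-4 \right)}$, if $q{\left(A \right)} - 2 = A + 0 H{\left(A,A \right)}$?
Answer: $84$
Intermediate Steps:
$H{\left(o,P \right)} = P + 2 o$ ($H{\left(o,P \right)} = \left(P + o\right) + o = P + 2 o$)
$q{\left(A \right)} = 2 + A$ ($q{\left(A \right)} = 2 + \left(A + 0 \left(A + 2 A\right)\right) = 2 + \left(A + 0 \cdot 3 A\right) = 2 + \left(A + 0\right) = 2 + A$)
$\left(-7\right) 6 q{\left(-4 \right)} = \left(-7\right) 6 \left(2 - 4\right) = \left(-42\right) \left(-2\right) = 84$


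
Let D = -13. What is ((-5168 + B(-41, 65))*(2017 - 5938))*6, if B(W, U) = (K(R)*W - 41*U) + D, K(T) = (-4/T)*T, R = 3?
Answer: 180726732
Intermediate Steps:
K(T) = -4
B(W, U) = -13 - 41*U - 4*W (B(W, U) = (-4*W - 41*U) - 13 = (-41*U - 4*W) - 13 = -13 - 41*U - 4*W)
((-5168 + B(-41, 65))*(2017 - 5938))*6 = ((-5168 + (-13 - 41*65 - 4*(-41)))*(2017 - 5938))*6 = ((-5168 + (-13 - 2665 + 164))*(-3921))*6 = ((-5168 - 2514)*(-3921))*6 = -7682*(-3921)*6 = 30121122*6 = 180726732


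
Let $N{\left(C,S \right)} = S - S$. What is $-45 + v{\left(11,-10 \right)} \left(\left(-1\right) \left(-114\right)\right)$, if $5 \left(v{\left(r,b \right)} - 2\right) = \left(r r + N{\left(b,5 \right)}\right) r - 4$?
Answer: $\frac{152193}{5} \approx 30439.0$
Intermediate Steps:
$N{\left(C,S \right)} = 0$
$v{\left(r,b \right)} = \frac{6}{5} + \frac{r^{3}}{5}$ ($v{\left(r,b \right)} = 2 + \frac{\left(r r + 0\right) r - 4}{5} = 2 + \frac{\left(r^{2} + 0\right) r - 4}{5} = 2 + \frac{r^{2} r - 4}{5} = 2 + \frac{r^{3} - 4}{5} = 2 + \frac{-4 + r^{3}}{5} = 2 + \left(- \frac{4}{5} + \frac{r^{3}}{5}\right) = \frac{6}{5} + \frac{r^{3}}{5}$)
$-45 + v{\left(11,-10 \right)} \left(\left(-1\right) \left(-114\right)\right) = -45 + \left(\frac{6}{5} + \frac{11^{3}}{5}\right) \left(\left(-1\right) \left(-114\right)\right) = -45 + \left(\frac{6}{5} + \frac{1}{5} \cdot 1331\right) 114 = -45 + \left(\frac{6}{5} + \frac{1331}{5}\right) 114 = -45 + \frac{1337}{5} \cdot 114 = -45 + \frac{152418}{5} = \frac{152193}{5}$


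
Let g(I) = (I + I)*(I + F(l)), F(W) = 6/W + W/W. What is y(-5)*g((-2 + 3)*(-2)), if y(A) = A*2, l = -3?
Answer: -120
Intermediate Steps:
F(W) = 1 + 6/W (F(W) = 6/W + 1 = 1 + 6/W)
y(A) = 2*A
g(I) = 2*I*(-1 + I) (g(I) = (I + I)*(I + (6 - 3)/(-3)) = (2*I)*(I - ⅓*3) = (2*I)*(I - 1) = (2*I)*(-1 + I) = 2*I*(-1 + I))
y(-5)*g((-2 + 3)*(-2)) = (2*(-5))*(2*((-2 + 3)*(-2))*(-1 + (-2 + 3)*(-2))) = -20*1*(-2)*(-1 + 1*(-2)) = -20*(-2)*(-1 - 2) = -20*(-2)*(-3) = -10*12 = -120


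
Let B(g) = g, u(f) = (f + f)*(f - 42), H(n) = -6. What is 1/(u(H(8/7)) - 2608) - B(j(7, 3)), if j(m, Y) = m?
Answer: -14225/2032 ≈ -7.0005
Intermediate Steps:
u(f) = 2*f*(-42 + f) (u(f) = (2*f)*(-42 + f) = 2*f*(-42 + f))
1/(u(H(8/7)) - 2608) - B(j(7, 3)) = 1/(2*(-6)*(-42 - 6) - 2608) - 1*7 = 1/(2*(-6)*(-48) - 2608) - 7 = 1/(576 - 2608) - 7 = 1/(-2032) - 7 = -1/2032 - 7 = -14225/2032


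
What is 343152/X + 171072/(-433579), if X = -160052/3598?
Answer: -133837604260632/17348796527 ≈ -7714.5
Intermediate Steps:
X = -80026/1799 (X = -160052*1/3598 = -80026/1799 ≈ -44.484)
343152/X + 171072/(-433579) = 343152/(-80026/1799) + 171072/(-433579) = 343152*(-1799/80026) + 171072*(-1/433579) = -308665224/40013 - 171072/433579 = -133837604260632/17348796527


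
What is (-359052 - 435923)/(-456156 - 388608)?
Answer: 794975/844764 ≈ 0.94106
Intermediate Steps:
(-359052 - 435923)/(-456156 - 388608) = -794975/(-844764) = -794975*(-1/844764) = 794975/844764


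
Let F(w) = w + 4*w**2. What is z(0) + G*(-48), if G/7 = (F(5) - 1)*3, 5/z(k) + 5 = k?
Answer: -104833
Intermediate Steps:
z(k) = 5/(-5 + k)
G = 2184 (G = 7*((5*(1 + 4*5) - 1)*3) = 7*((5*(1 + 20) - 1)*3) = 7*((5*21 - 1)*3) = 7*((105 - 1)*3) = 7*(104*3) = 7*312 = 2184)
z(0) + G*(-48) = 5/(-5 + 0) + 2184*(-48) = 5/(-5) - 104832 = 5*(-1/5) - 104832 = -1 - 104832 = -104833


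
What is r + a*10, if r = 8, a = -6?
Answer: -52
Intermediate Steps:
r + a*10 = 8 - 6*10 = 8 - 60 = -52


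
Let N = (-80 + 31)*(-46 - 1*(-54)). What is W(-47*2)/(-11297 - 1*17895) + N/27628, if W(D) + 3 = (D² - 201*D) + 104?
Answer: -195089533/201629144 ≈ -0.96757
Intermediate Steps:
W(D) = 101 + D² - 201*D (W(D) = -3 + ((D² - 201*D) + 104) = -3 + (104 + D² - 201*D) = 101 + D² - 201*D)
N = -392 (N = -49*(-46 + 54) = -49*8 = -392)
W(-47*2)/(-11297 - 1*17895) + N/27628 = (101 + (-47*2)² - (-9447)*2)/(-11297 - 1*17895) - 392/27628 = (101 + (-94)² - 201*(-94))/(-11297 - 17895) - 392*1/27628 = (101 + 8836 + 18894)/(-29192) - 98/6907 = 27831*(-1/29192) - 98/6907 = -27831/29192 - 98/6907 = -195089533/201629144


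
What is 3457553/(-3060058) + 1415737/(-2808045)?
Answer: -14041201746631/8592780566610 ≈ -1.6341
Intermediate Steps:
3457553/(-3060058) + 1415737/(-2808045) = 3457553*(-1/3060058) + 1415737*(-1/2808045) = -3457553/3060058 - 1415737/2808045 = -14041201746631/8592780566610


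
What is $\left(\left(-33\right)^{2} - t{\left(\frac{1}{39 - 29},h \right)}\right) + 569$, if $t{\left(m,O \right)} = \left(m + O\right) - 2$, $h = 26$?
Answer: $\frac{16339}{10} \approx 1633.9$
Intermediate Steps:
$t{\left(m,O \right)} = -2 + O + m$ ($t{\left(m,O \right)} = \left(O + m\right) - 2 = -2 + O + m$)
$\left(\left(-33\right)^{2} - t{\left(\frac{1}{39 - 29},h \right)}\right) + 569 = \left(\left(-33\right)^{2} - \left(-2 + 26 + \frac{1}{39 - 29}\right)\right) + 569 = \left(1089 - \left(-2 + 26 + \frac{1}{10}\right)\right) + 569 = \left(1089 - \frac{241}{10}\right) + 569 = \frac{10649}{10} + 569 = \frac{16339}{10}$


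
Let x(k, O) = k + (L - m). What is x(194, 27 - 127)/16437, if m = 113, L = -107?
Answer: -26/16437 ≈ -0.0015818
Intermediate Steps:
x(k, O) = -220 + k (x(k, O) = k + (-107 - 1*113) = k + (-107 - 113) = k - 220 = -220 + k)
x(194, 27 - 127)/16437 = (-220 + 194)/16437 = -26*1/16437 = -26/16437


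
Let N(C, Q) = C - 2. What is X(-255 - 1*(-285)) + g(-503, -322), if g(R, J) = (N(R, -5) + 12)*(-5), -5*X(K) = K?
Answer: 2459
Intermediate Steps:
X(K) = -K/5
N(C, Q) = -2 + C
g(R, J) = -50 - 5*R (g(R, J) = ((-2 + R) + 12)*(-5) = (10 + R)*(-5) = -50 - 5*R)
X(-255 - 1*(-285)) + g(-503, -322) = -(-255 - 1*(-285))/5 + (-50 - 5*(-503)) = -(-255 + 285)/5 + (-50 + 2515) = -⅕*30 + 2465 = -6 + 2465 = 2459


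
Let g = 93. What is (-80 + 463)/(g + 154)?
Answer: 383/247 ≈ 1.5506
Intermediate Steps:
(-80 + 463)/(g + 154) = (-80 + 463)/(93 + 154) = 383/247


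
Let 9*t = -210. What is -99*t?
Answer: 2310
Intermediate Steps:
t = -70/3 (t = (⅑)*(-210) = -70/3 ≈ -23.333)
-99*t = -99*(-70/3) = 2310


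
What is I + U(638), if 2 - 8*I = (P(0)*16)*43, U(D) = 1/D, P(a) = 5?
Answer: -548359/1276 ≈ -429.75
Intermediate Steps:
I = -1719/4 (I = 1/4 - 5*16*43/8 = 1/4 - 10*43 = 1/4 - 1/8*3440 = 1/4 - 430 = -1719/4 ≈ -429.75)
I + U(638) = -1719/4 + 1/638 = -548359/1276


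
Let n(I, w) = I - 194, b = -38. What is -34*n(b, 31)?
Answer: 7888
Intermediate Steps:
n(I, w) = -194 + I
-34*n(b, 31) = -34*(-194 - 38) = -34*(-232) = 7888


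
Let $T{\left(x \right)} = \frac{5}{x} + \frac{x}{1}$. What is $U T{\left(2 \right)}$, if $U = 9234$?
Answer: $41553$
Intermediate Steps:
$T{\left(x \right)} = x + \frac{5}{x}$ ($T{\left(x \right)} = \frac{5}{x} + x 1 = \frac{5}{x} + x = x + \frac{5}{x}$)
$U T{\left(2 \right)} = 9234 \left(2 + \frac{5}{2}\right) = 9234 \cdot \frac{9}{2} = 41553$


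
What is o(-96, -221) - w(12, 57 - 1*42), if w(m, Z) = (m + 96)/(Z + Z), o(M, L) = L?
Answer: -1123/5 ≈ -224.60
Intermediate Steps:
w(m, Z) = (96 + m)/(2*Z) (w(m, Z) = (96 + m)/((2*Z)) = (96 + m)*(1/(2*Z)) = (96 + m)/(2*Z))
o(-96, -221) - w(12, 57 - 1*42) = -221 - (96 + 12)/(2*(57 - 1*42)) = -221 - 108/(2*(57 - 42)) = -221 - 108/(2*15) = -221 - 1*18/5 = -221 - 18/5 = -1123/5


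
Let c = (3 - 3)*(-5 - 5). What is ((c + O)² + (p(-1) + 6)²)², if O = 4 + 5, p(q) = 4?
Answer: 32761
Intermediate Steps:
O = 9
c = 0 (c = 0*(-10) = 0)
((c + O)² + (p(-1) + 6)²)² = ((0 + 9)² + (4 + 6)²)² = (9² + 10²)² = (81 + 100)² = 181² = 32761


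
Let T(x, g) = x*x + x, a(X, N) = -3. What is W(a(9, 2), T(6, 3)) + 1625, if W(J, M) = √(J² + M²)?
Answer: 1625 + 3*√197 ≈ 1667.1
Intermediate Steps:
T(x, g) = x + x² (T(x, g) = x² + x = x + x²)
W(a(9, 2), T(6, 3)) + 1625 = √((-3)² + (6*(1 + 6))²) + 1625 = √(9 + (6*7)²) + 1625 = √(9 + 42²) + 1625 = √(9 + 1764) + 1625 = √1773 + 1625 = 3*√197 + 1625 = 1625 + 3*√197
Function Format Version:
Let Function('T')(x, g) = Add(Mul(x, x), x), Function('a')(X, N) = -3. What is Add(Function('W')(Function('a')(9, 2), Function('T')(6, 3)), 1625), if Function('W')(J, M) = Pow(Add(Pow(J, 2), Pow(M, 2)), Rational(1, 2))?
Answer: Add(1625, Mul(3, Pow(197, Rational(1, 2)))) ≈ 1667.1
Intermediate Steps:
Function('T')(x, g) = Add(x, Pow(x, 2)) (Function('T')(x, g) = Add(Pow(x, 2), x) = Add(x, Pow(x, 2)))
Add(Function('W')(Function('a')(9, 2), Function('T')(6, 3)), 1625) = Add(Pow(Add(Pow(-3, 2), Pow(Mul(6, Add(1, 6)), 2)), Rational(1, 2)), 1625) = Add(Pow(Add(9, Pow(Mul(6, 7), 2)), Rational(1, 2)), 1625) = Add(Pow(Add(9, Pow(42, 2)), Rational(1, 2)), 1625) = Add(Pow(Add(9, 1764), Rational(1, 2)), 1625) = Add(Pow(1773, Rational(1, 2)), 1625) = Add(Mul(3, Pow(197, Rational(1, 2))), 1625) = Add(1625, Mul(3, Pow(197, Rational(1, 2))))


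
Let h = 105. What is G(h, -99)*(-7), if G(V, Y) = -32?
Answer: 224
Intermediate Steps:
G(h, -99)*(-7) = -32*(-7) = 224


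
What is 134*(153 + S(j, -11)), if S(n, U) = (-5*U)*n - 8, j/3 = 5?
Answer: 129980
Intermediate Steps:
j = 15 (j = 3*5 = 15)
S(n, U) = -8 - 5*U*n (S(n, U) = -5*U*n - 8 = -8 - 5*U*n)
134*(153 + S(j, -11)) = 134*(153 + (-8 - 5*(-11)*15)) = 134*(153 + (-8 + 825)) = 134*(153 + 817) = 134*970 = 129980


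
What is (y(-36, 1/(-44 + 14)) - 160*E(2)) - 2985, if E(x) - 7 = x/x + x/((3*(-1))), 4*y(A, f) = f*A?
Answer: -124741/30 ≈ -4158.0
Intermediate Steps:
y(A, f) = A*f/4 (y(A, f) = (f*A)/4 = (A*f)/4 = A*f/4)
E(x) = 8 - x/3 (E(x) = 7 + (x/x + x/((3*(-1)))) = 7 + (1 + x/(-3)) = 7 + (1 + x*(-1/3)) = 7 + (1 - x/3) = 8 - x/3)
(y(-36, 1/(-44 + 14)) - 160*E(2)) - 2985 = ((1/4)*(-36)/(-44 + 14) - 160*(8 - 1/3*2)) - 2985 = ((1/4)*(-36)/(-30) - 160*(8 - 2/3)) - 2985 = ((1/4)*(-36)*(-1/30) - 160*22/3) - 2985 = (3/10 - 3520/3) - 2985 = -35191/30 - 2985 = -124741/30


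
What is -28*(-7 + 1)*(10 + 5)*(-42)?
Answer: -105840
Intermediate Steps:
-28*(-7 + 1)*(10 + 5)*(-42) = -(-168)*15*(-42) = -28*(-90)*(-42) = 2520*(-42) = -105840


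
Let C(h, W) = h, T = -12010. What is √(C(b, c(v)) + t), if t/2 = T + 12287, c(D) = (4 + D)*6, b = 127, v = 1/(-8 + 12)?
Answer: √681 ≈ 26.096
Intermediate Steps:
v = ¼ (v = 1/4 = ¼ ≈ 0.25000)
c(D) = 24 + 6*D
t = 554 (t = 2*(-12010 + 12287) = 2*277 = 554)
√(C(b, c(v)) + t) = √(127 + 554) = √681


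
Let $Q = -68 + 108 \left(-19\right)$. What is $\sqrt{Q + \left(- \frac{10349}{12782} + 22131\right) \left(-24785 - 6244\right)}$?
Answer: $\frac{i \sqrt{112189418250073934}}{12782} \approx 26205.0 i$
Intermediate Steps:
$Q = -2120$ ($Q = -68 - 2052 = -2120$)
$\sqrt{Q + \left(- \frac{10349}{12782} + 22131\right) \left(-24785 - 6244\right)} = \sqrt{-2120 + \left(- \frac{10349}{12782} + 22131\right) \left(-24785 - 6244\right)} = \sqrt{-2120 + \left(\left(-10349\right) \frac{1}{12782} + 22131\right) \left(-31029\right)} = \sqrt{-2120 + \left(- \frac{10349}{12782} + 22131\right) \left(-31029\right)} = \sqrt{-2120 + \frac{282868093}{12782} \left(-31029\right)} = \sqrt{-2120 - \frac{8777114057697}{12782}} = \sqrt{- \frac{8777141155537}{12782}} = \frac{i \sqrt{112189418250073934}}{12782}$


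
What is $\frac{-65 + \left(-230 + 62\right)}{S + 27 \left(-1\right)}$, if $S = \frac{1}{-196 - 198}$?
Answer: $\frac{91802}{10639} \approx 8.6288$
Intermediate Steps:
$S = - \frac{1}{394}$ ($S = \frac{1}{-394} = - \frac{1}{394} \approx -0.0025381$)
$\frac{-65 + \left(-230 + 62\right)}{S + 27 \left(-1\right)} = \frac{-65 + \left(-230 + 62\right)}{- \frac{1}{394} + 27 \left(-1\right)} = \frac{-65 - 168}{- \frac{1}{394} - 27} = - \frac{233}{- \frac{10639}{394}} = \left(-233\right) \left(- \frac{394}{10639}\right) = \frac{91802}{10639}$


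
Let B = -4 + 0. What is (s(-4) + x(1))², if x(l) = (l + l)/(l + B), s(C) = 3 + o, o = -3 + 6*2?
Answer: 1156/9 ≈ 128.44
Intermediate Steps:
o = 9 (o = -3 + 12 = 9)
B = -4
s(C) = 12 (s(C) = 3 + 9 = 12)
x(l) = 2*l/(-4 + l) (x(l) = (l + l)/(l - 4) = (2*l)/(-4 + l) = 2*l/(-4 + l))
(s(-4) + x(1))² = (12 + 2*1/(-4 + 1))² = (12 + 2*1/(-3))² = (12 + 2*1*(-⅓))² = (12 - ⅔)² = (34/3)² = 1156/9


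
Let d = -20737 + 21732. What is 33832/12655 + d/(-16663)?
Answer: 551150891/210870265 ≈ 2.6137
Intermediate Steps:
d = 995
33832/12655 + d/(-16663) = 33832/12655 + 995/(-16663) = 33832*(1/12655) + 995*(-1/16663) = 33832/12655 - 995/16663 = 551150891/210870265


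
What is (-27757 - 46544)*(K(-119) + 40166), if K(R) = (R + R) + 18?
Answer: -2968027746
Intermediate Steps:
K(R) = 18 + 2*R (K(R) = 2*R + 18 = 18 + 2*R)
(-27757 - 46544)*(K(-119) + 40166) = (-27757 - 46544)*((18 + 2*(-119)) + 40166) = -74301*((18 - 238) + 40166) = -74301*(-220 + 40166) = -74301*39946 = -2968027746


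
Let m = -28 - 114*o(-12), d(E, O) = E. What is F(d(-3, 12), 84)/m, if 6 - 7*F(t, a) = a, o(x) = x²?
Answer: 39/57554 ≈ 0.00067762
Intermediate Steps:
F(t, a) = 6/7 - a/7
m = -16444 (m = -28 - 114*(-12)² = -28 - 114*144 = -28 - 16416 = -16444)
F(d(-3, 12), 84)/m = (6/7 - ⅐*84)/(-16444) = (6/7 - 12)*(-1/16444) = -78/7*(-1/16444) = 39/57554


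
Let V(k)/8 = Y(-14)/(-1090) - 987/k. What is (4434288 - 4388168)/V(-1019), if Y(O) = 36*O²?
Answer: -3201621575/3057117 ≈ -1047.3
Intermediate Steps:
V(k) = -28224/545 - 7896/k (V(k) = 8*((36*(-14)²)/(-1090) - 987/k) = 8*((36*196)*(-1/1090) - 987/k) = 8*(7056*(-1/1090) - 987/k) = 8*(-3528/545 - 987/k) = -28224/545 - 7896/k)
(4434288 - 4388168)/V(-1019) = (4434288 - 4388168)/(-28224/545 - 7896/(-1019)) = 46120/(-28224/545 - 7896*(-1/1019)) = 46120/(-28224/545 + 7896/1019) = 46120/(-24456936/555355) = 46120*(-555355/24456936) = -3201621575/3057117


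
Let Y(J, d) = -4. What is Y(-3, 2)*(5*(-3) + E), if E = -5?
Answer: 80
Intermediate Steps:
Y(-3, 2)*(5*(-3) + E) = -4*(5*(-3) - 5) = -4*(-15 - 5) = -4*(-20) = 80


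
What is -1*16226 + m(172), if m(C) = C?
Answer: -16054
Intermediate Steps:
-1*16226 + m(172) = -1*16226 + 172 = -16226 + 172 = -16054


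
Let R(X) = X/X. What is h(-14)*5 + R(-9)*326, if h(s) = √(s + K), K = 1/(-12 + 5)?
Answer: 326 + 15*I*√77/7 ≈ 326.0 + 18.803*I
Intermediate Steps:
K = -⅐ (K = 1/(-7) = -⅐ ≈ -0.14286)
R(X) = 1
h(s) = √(-⅐ + s) (h(s) = √(s - ⅐) = √(-⅐ + s))
h(-14)*5 + R(-9)*326 = (√(-7 + 49*(-14))/7)*5 + 1*326 = (√(-7 - 686)/7)*5 + 326 = (√(-693)/7)*5 + 326 = ((3*I*√77)/7)*5 + 326 = (3*I*√77/7)*5 + 326 = 15*I*√77/7 + 326 = 326 + 15*I*√77/7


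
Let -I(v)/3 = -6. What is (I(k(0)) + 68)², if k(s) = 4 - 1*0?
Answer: 7396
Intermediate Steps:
k(s) = 4 (k(s) = 4 + 0 = 4)
I(v) = 18 (I(v) = -3*(-6) = 18)
(I(k(0)) + 68)² = (18 + 68)² = 86² = 7396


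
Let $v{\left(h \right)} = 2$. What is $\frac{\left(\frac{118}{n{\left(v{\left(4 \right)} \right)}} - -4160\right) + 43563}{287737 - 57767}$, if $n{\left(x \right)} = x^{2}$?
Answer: $\frac{19101}{91988} \approx 0.20765$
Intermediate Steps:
$\frac{\left(\frac{118}{n{\left(v{\left(4 \right)} \right)}} - -4160\right) + 43563}{287737 - 57767} = \frac{\left(\frac{118}{2^{2}} - -4160\right) + 43563}{287737 - 57767} = \frac{\left(\frac{118}{4} + 4160\right) + 43563}{229970} = \left(\left(118 \cdot \frac{1}{4} + 4160\right) + 43563\right) \frac{1}{229970} = \left(\left(\frac{59}{2} + 4160\right) + 43563\right) \frac{1}{229970} = \left(\frac{8379}{2} + 43563\right) \frac{1}{229970} = \frac{95505}{2} \cdot \frac{1}{229970} = \frac{19101}{91988}$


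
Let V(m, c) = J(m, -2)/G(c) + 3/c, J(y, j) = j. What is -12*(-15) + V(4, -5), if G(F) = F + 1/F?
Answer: 11686/65 ≈ 179.78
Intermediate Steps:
V(m, c) = -2/(c + 1/c) + 3/c
-12*(-15) + V(4, -5) = -12*(-15) + (3 + (-5)²)/(-5 + (-5)³) = 180 + (3 + 25)/(-5 - 125) = 180 + 28/(-130) = 180 - 1/130*28 = 180 - 14/65 = 11686/65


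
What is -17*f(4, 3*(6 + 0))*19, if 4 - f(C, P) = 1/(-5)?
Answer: -6783/5 ≈ -1356.6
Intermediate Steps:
f(C, P) = 21/5 (f(C, P) = 4 - 1/(-5) = 4 - 1*(-1/5) = 4 + 1/5 = 21/5)
-17*f(4, 3*(6 + 0))*19 = -17*21/5*19 = -357/5*19 = -6783/5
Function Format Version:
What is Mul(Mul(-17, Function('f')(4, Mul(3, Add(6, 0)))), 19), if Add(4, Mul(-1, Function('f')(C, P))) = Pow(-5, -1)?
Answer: Rational(-6783, 5) ≈ -1356.6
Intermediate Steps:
Function('f')(C, P) = Rational(21, 5) (Function('f')(C, P) = Add(4, Mul(-1, Pow(-5, -1))) = Add(4, Mul(-1, Rational(-1, 5))) = Add(4, Rational(1, 5)) = Rational(21, 5))
Mul(Mul(-17, Function('f')(4, Mul(3, Add(6, 0)))), 19) = Mul(Mul(-17, Rational(21, 5)), 19) = Mul(Rational(-357, 5), 19) = Rational(-6783, 5)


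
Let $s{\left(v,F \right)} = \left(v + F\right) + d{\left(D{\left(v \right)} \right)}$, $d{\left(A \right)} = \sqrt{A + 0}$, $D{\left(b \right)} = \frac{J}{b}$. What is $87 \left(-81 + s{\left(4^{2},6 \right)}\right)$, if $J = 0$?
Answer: $-5133$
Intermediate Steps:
$D{\left(b \right)} = 0$ ($D{\left(b \right)} = \frac{0}{b} = 0$)
$d{\left(A \right)} = \sqrt{A}$
$s{\left(v,F \right)} = F + v$ ($s{\left(v,F \right)} = \left(v + F\right) + \sqrt{0} = \left(F + v\right) + 0 = F + v$)
$87 \left(-81 + s{\left(4^{2},6 \right)}\right) = 87 \left(-81 + \left(6 + 4^{2}\right)\right) = 87 \left(-81 + \left(6 + 16\right)\right) = 87 \left(-81 + 22\right) = 87 \left(-59\right) = -5133$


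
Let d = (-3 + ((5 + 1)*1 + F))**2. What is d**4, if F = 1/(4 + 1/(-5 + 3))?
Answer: 78310985281/5764801 ≈ 13584.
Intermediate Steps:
F = 2/7 (F = 1/(4 + 1/(-2)) = 1/(4 - 1/2) = 1/(7/2) = 2/7 ≈ 0.28571)
d = 529/49 (d = (-3 + ((5 + 1)*1 + 2/7))**2 = (-3 + (6*1 + 2/7))**2 = (-3 + (6 + 2/7))**2 = (-3 + 44/7)**2 = (23/7)**2 = 529/49 ≈ 10.796)
d**4 = (529/49)**4 = 78310985281/5764801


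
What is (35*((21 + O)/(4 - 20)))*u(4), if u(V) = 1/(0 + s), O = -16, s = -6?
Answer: 175/96 ≈ 1.8229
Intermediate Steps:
u(V) = -1/6 (u(V) = 1/(0 - 6) = 1/(-6) = -1/6)
(35*((21 + O)/(4 - 20)))*u(4) = (35*((21 - 16)/(4 - 20)))*(-1/6) = (35*(5/(-16)))*(-1/6) = (35*(5*(-1/16)))*(-1/6) = (35*(-5/16))*(-1/6) = -175/16*(-1/6) = 175/96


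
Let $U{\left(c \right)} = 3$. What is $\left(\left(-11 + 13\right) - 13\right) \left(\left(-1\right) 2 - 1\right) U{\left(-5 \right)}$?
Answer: $99$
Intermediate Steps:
$\left(\left(-11 + 13\right) - 13\right) \left(\left(-1\right) 2 - 1\right) U{\left(-5 \right)} = \left(\left(-11 + 13\right) - 13\right) \left(\left(-1\right) 2 - 1\right) 3 = \left(2 - 13\right) \left(-2 - 1\right) 3 = \left(-11\right) \left(-3\right) 3 = 33 \cdot 3 = 99$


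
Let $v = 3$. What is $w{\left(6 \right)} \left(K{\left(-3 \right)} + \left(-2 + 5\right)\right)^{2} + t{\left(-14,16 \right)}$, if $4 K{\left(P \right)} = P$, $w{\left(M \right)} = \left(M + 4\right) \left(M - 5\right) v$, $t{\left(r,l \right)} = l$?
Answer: $\frac{1343}{8} \approx 167.88$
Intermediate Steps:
$w{\left(M \right)} = 3 \left(-5 + M\right) \left(4 + M\right)$ ($w{\left(M \right)} = \left(M + 4\right) \left(M - 5\right) 3 = \left(4 + M\right) \left(-5 + M\right) 3 = \left(-5 + M\right) \left(4 + M\right) 3 = 3 \left(-5 + M\right) \left(4 + M\right)$)
$K{\left(P \right)} = \frac{P}{4}$
$w{\left(6 \right)} \left(K{\left(-3 \right)} + \left(-2 + 5\right)\right)^{2} + t{\left(-14,16 \right)} = \left(-60 - 18 + 3 \cdot 6^{2}\right) \left(\frac{1}{4} \left(-3\right) + \left(-2 + 5\right)\right)^{2} + 16 = \left(-60 - 18 + 3 \cdot 36\right) \left(- \frac{3}{4} + 3\right)^{2} + 16 = \left(-60 - 18 + 108\right) \left(\frac{9}{4}\right)^{2} + 16 = 30 \cdot \frac{81}{16} + 16 = \frac{1215}{8} + 16 = \frac{1343}{8}$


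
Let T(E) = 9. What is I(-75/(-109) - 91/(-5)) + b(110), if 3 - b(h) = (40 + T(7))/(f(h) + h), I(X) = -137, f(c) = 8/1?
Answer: -15861/118 ≈ -134.42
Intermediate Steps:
f(c) = 8 (f(c) = 8*1 = 8)
b(h) = 3 - 49/(8 + h) (b(h) = 3 - (40 + 9)/(8 + h) = 3 - 49/(8 + h))
I(-75/(-109) - 91/(-5)) + b(110) = -137 + (-25 + 3*110)/(8 + 110) = -137 + (-25 + 330)/118 = -137 + (1/118)*305 = -137 + 305/118 = -15861/118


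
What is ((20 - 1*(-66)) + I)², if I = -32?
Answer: 2916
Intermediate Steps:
((20 - 1*(-66)) + I)² = ((20 - 1*(-66)) - 32)² = ((20 + 66) - 32)² = (86 - 32)² = 54² = 2916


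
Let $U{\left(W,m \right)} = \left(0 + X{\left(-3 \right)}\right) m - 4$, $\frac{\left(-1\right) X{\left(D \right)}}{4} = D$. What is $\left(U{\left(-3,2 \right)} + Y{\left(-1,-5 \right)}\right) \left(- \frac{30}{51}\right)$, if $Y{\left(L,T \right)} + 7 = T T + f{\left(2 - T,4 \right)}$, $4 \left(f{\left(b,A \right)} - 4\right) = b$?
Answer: $- \frac{875}{34} \approx -25.735$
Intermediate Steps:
$X{\left(D \right)} = - 4 D$
$f{\left(b,A \right)} = 4 + \frac{b}{4}$
$Y{\left(L,T \right)} = - \frac{5}{2} + T^{2} - \frac{T}{4}$ ($Y{\left(L,T \right)} = -7 + \left(T T + \left(4 + \frac{2 - T}{4}\right)\right) = -7 + \left(T^{2} + \left(4 - \left(- \frac{1}{2} + \frac{T}{4}\right)\right)\right) = -7 - \left(- \frac{9}{2} - T^{2} + \frac{T}{4}\right) = -7 + \left(\frac{9}{2} + T^{2} - \frac{T}{4}\right) = - \frac{5}{2} + T^{2} - \frac{T}{4}$)
$U{\left(W,m \right)} = -4 + 12 m$ ($U{\left(W,m \right)} = \left(0 - -12\right) m - 4 = \left(0 + 12\right) m - 4 = 12 m - 4 = -4 + 12 m$)
$\left(U{\left(-3,2 \right)} + Y{\left(-1,-5 \right)}\right) \left(- \frac{30}{51}\right) = \left(\left(-4 + 12 \cdot 2\right) - \left(\frac{5}{4} - 25\right)\right) \left(- \frac{30}{51}\right) = \left(\left(-4 + 24\right) + \left(- \frac{5}{2} + 25 + \frac{5}{4}\right)\right) \left(\left(-30\right) \frac{1}{51}\right) = \left(20 + \frac{95}{4}\right) \left(- \frac{10}{17}\right) = \frac{175}{4} \left(- \frac{10}{17}\right) = - \frac{875}{34}$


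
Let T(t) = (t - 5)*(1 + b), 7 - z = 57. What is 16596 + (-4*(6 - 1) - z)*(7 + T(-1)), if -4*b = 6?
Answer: 16896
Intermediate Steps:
b = -3/2 (b = -¼*6 = -3/2 ≈ -1.5000)
z = -50 (z = 7 - 1*57 = 7 - 57 = -50)
T(t) = 5/2 - t/2 (T(t) = (t - 5)*(1 - 3/2) = (-5 + t)*(-½) = 5/2 - t/2)
16596 + (-4*(6 - 1) - z)*(7 + T(-1)) = 16596 + (-4*(6 - 1) - 1*(-50))*(7 + (5/2 - ½*(-1))) = 16596 + (-4*5 + 50)*(7 + (5/2 + ½)) = 16596 + (-20 + 50)*(7 + 3) = 16596 + 30*10 = 16596 + 300 = 16896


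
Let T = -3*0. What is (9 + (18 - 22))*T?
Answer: 0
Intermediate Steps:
T = 0
(9 + (18 - 22))*T = (9 + (18 - 22))*0 = (9 - 4)*0 = 5*0 = 0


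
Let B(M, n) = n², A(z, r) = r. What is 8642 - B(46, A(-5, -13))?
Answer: 8473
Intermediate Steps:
8642 - B(46, A(-5, -13)) = 8642 - 1*(-13)² = 8642 - 1*169 = 8642 - 169 = 8473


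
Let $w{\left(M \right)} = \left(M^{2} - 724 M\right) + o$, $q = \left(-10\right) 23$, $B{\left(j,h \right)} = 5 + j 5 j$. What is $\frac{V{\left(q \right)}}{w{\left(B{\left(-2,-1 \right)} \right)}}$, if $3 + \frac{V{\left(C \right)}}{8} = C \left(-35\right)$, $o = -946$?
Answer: $- \frac{4952}{1417} \approx -3.4947$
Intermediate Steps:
$B{\left(j,h \right)} = 5 + 5 j^{2}$
$q = -230$
$V{\left(C \right)} = -24 - 280 C$ ($V{\left(C \right)} = -24 + 8 C \left(-35\right) = -24 + 8 \left(- 35 C\right) = -24 - 280 C$)
$w{\left(M \right)} = -946 + M^{2} - 724 M$ ($w{\left(M \right)} = \left(M^{2} - 724 M\right) - 946 = -946 + M^{2} - 724 M$)
$\frac{V{\left(q \right)}}{w{\left(B{\left(-2,-1 \right)} \right)}} = \frac{-24 - -64400}{-946 + \left(5 + 5 \left(-2\right)^{2}\right)^{2} - 724 \left(5 + 5 \left(-2\right)^{2}\right)} = \frac{-24 + 64400}{-946 + \left(5 + 5 \cdot 4\right)^{2} - 724 \left(5 + 5 \cdot 4\right)} = \frac{64376}{-946 + \left(5 + 20\right)^{2} - 724 \left(5 + 20\right)} = \frac{64376}{-946 + 25^{2} - 18100} = \frac{64376}{-946 + 625 - 18100} = \frac{64376}{-18421} = 64376 \left(- \frac{1}{18421}\right) = - \frac{4952}{1417}$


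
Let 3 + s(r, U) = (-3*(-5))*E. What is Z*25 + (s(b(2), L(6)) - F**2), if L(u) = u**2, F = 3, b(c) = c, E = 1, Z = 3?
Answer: 78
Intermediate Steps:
s(r, U) = 12 (s(r, U) = -3 - 3*(-5)*1 = -3 + 15*1 = -3 + 15 = 12)
Z*25 + (s(b(2), L(6)) - F**2) = 3*25 + (12 - 1*3**2) = 75 + (12 - 1*9) = 75 + (12 - 9) = 75 + 3 = 78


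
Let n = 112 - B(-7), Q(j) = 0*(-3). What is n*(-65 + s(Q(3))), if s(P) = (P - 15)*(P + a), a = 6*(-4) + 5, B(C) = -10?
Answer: 26840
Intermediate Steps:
Q(j) = 0
a = -19 (a = -24 + 5 = -19)
n = 122 (n = 112 - 1*(-10) = 112 + 10 = 122)
s(P) = (-19 + P)*(-15 + P) (s(P) = (P - 15)*(P - 19) = (-15 + P)*(-19 + P) = (-19 + P)*(-15 + P))
n*(-65 + s(Q(3))) = 122*(-65 + (285 + 0² - 34*0)) = 122*(-65 + (285 + 0 + 0)) = 122*(-65 + 285) = 122*220 = 26840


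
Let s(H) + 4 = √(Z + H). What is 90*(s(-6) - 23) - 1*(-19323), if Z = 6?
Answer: 16893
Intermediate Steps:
s(H) = -4 + √(6 + H)
90*(s(-6) - 23) - 1*(-19323) = 90*((-4 + √(6 - 6)) - 23) - 1*(-19323) = 90*((-4 + √0) - 23) + 19323 = 90*((-4 + 0) - 23) + 19323 = 90*(-4 - 23) + 19323 = 90*(-27) + 19323 = -2430 + 19323 = 16893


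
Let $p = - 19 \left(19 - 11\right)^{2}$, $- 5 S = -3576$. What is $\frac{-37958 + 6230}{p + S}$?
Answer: $\frac{19830}{313} \approx 63.355$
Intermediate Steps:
$S = \frac{3576}{5}$ ($S = \left(- \frac{1}{5}\right) \left(-3576\right) = \frac{3576}{5} \approx 715.2$)
$p = -1216$ ($p = - 19 \cdot 8^{2} = \left(-19\right) 64 = -1216$)
$\frac{-37958 + 6230}{p + S} = \frac{-37958 + 6230}{-1216 + \frac{3576}{5}} = - \frac{31728}{- \frac{2504}{5}} = \left(-31728\right) \left(- \frac{5}{2504}\right) = \frac{19830}{313}$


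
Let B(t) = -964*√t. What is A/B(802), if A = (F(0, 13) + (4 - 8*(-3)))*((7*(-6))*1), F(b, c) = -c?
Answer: 315*√802/386564 ≈ 0.023077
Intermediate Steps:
A = -630 (A = (-1*13 + (4 - 8*(-3)))*((7*(-6))*1) = (-13 + (4 + 24))*(-42*1) = (-13 + 28)*(-42) = 15*(-42) = -630)
A/B(802) = -630*(-√802/773128) = -(-315)*√802/386564 = 315*√802/386564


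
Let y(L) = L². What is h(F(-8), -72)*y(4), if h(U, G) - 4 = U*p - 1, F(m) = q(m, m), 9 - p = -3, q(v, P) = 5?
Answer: 1008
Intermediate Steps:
p = 12 (p = 9 - 1*(-3) = 9 + 3 = 12)
F(m) = 5
h(U, G) = 3 + 12*U (h(U, G) = 4 + (U*12 - 1) = 4 + (12*U - 1) = 4 + (-1 + 12*U) = 3 + 12*U)
h(F(-8), -72)*y(4) = (3 + 12*5)*4² = (3 + 60)*16 = 63*16 = 1008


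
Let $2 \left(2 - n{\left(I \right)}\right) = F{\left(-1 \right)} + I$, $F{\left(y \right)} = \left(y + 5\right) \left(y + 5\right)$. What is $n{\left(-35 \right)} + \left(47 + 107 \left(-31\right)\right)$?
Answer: $- \frac{6517}{2} \approx -3258.5$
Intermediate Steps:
$F{\left(y \right)} = \left(5 + y\right)^{2}$ ($F{\left(y \right)} = \left(5 + y\right) \left(5 + y\right) = \left(5 + y\right)^{2}$)
$n{\left(I \right)} = -6 - \frac{I}{2}$ ($n{\left(I \right)} = 2 - \frac{\left(5 - 1\right)^{2} + I}{2} = 2 - \frac{4^{2} + I}{2} = 2 - \frac{16 + I}{2} = 2 - \left(8 + \frac{I}{2}\right) = -6 - \frac{I}{2}$)
$n{\left(-35 \right)} + \left(47 + 107 \left(-31\right)\right) = \left(-6 - - \frac{35}{2}\right) + \left(47 + 107 \left(-31\right)\right) = \left(-6 + \frac{35}{2}\right) + \left(47 - 3317\right) = \frac{23}{2} - 3270 = - \frac{6517}{2}$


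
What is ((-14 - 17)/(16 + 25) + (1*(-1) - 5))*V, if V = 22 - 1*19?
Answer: -831/41 ≈ -20.268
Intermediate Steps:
V = 3 (V = 22 - 19 = 3)
((-14 - 17)/(16 + 25) + (1*(-1) - 5))*V = ((-14 - 17)/(16 + 25) + (1*(-1) - 5))*3 = (-31/41 + (-1 - 5))*3 = (-31*1/41 - 6)*3 = (-31/41 - 6)*3 = -277/41*3 = -831/41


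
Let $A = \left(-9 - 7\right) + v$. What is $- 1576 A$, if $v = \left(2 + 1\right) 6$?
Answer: $-3152$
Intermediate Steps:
$v = 18$ ($v = 3 \cdot 6 = 18$)
$A = 2$ ($A = \left(-9 - 7\right) + 18 = -16 + 18 = 2$)
$- 1576 A = \left(-1576\right) 2 = -3152$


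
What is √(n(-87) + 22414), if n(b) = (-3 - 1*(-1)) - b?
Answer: √22499 ≈ 150.00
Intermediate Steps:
n(b) = -2 - b (n(b) = (-3 + 1) - b = -2 - b)
√(n(-87) + 22414) = √((-2 - 1*(-87)) + 22414) = √((-2 + 87) + 22414) = √(85 + 22414) = √22499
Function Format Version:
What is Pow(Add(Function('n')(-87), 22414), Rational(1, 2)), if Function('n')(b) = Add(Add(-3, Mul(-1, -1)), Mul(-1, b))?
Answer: Pow(22499, Rational(1, 2)) ≈ 150.00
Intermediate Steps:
Function('n')(b) = Add(-2, Mul(-1, b)) (Function('n')(b) = Add(Add(-3, 1), Mul(-1, b)) = Add(-2, Mul(-1, b)))
Pow(Add(Function('n')(-87), 22414), Rational(1, 2)) = Pow(Add(Add(-2, Mul(-1, -87)), 22414), Rational(1, 2)) = Pow(Add(Add(-2, 87), 22414), Rational(1, 2)) = Pow(Add(85, 22414), Rational(1, 2)) = Pow(22499, Rational(1, 2))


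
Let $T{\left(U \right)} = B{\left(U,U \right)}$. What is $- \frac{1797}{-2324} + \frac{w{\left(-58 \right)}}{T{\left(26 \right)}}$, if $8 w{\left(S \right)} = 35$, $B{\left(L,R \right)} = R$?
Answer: $\frac{113779}{120848} \approx 0.94151$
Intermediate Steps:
$w{\left(S \right)} = \frac{35}{8}$ ($w{\left(S \right)} = \frac{1}{8} \cdot 35 = \frac{35}{8}$)
$T{\left(U \right)} = U$
$- \frac{1797}{-2324} + \frac{w{\left(-58 \right)}}{T{\left(26 \right)}} = - \frac{1797}{-2324} + \frac{35}{8 \cdot 26} = \left(-1797\right) \left(- \frac{1}{2324}\right) + \frac{35}{8} \cdot \frac{1}{26} = \frac{1797}{2324} + \frac{35}{208} = \frac{113779}{120848}$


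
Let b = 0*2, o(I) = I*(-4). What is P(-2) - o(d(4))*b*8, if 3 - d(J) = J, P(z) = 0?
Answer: 0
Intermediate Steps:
d(J) = 3 - J
o(I) = -4*I
b = 0
P(-2) - o(d(4))*b*8 = 0 - -4*(3 - 1*4)*0*8 = 0 - -4*(3 - 4)*0*8 = 0 - -4*(-1)*0*8 = 0 - 4*0*8 = 0 - 0*8 = 0 - 1*0 = 0 + 0 = 0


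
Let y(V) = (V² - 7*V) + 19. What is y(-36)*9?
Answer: 14103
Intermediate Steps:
y(V) = 19 + V² - 7*V
y(-36)*9 = (19 + (-36)² - 7*(-36))*9 = (19 + 1296 + 252)*9 = 1567*9 = 14103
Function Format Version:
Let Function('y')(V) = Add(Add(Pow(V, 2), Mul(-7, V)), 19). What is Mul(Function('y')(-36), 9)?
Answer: 14103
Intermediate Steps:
Function('y')(V) = Add(19, Pow(V, 2), Mul(-7, V))
Mul(Function('y')(-36), 9) = Mul(Add(19, Pow(-36, 2), Mul(-7, -36)), 9) = Mul(Add(19, 1296, 252), 9) = Mul(1567, 9) = 14103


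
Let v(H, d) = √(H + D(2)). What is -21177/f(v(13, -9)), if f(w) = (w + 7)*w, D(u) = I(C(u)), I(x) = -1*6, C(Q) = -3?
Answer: 7059/14 - 7059*√7/14 ≈ -829.81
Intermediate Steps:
I(x) = -6
D(u) = -6
v(H, d) = √(-6 + H) (v(H, d) = √(H - 6) = √(-6 + H))
f(w) = w*(7 + w) (f(w) = (7 + w)*w = w*(7 + w))
-21177/f(v(13, -9)) = -21177*1/(√(-6 + 13)*(7 + √(-6 + 13))) = -21177*√7/(7*(7 + √7))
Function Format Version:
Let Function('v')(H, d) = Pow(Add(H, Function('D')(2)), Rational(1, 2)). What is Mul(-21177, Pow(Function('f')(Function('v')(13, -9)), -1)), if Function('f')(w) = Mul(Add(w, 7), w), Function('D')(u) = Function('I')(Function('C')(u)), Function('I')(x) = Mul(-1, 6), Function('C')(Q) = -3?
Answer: Add(Rational(7059, 14), Mul(Rational(-7059, 14), Pow(7, Rational(1, 2)))) ≈ -829.81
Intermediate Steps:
Function('I')(x) = -6
Function('D')(u) = -6
Function('v')(H, d) = Pow(Add(-6, H), Rational(1, 2)) (Function('v')(H, d) = Pow(Add(H, -6), Rational(1, 2)) = Pow(Add(-6, H), Rational(1, 2)))
Function('f')(w) = Mul(w, Add(7, w)) (Function('f')(w) = Mul(Add(7, w), w) = Mul(w, Add(7, w)))
Mul(-21177, Pow(Function('f')(Function('v')(13, -9)), -1)) = Mul(-21177, Pow(Mul(Pow(Add(-6, 13), Rational(1, 2)), Add(7, Pow(Add(-6, 13), Rational(1, 2)))), -1)) = Mul(-21177, Pow(Mul(Pow(7, Rational(1, 2)), Add(7, Pow(7, Rational(1, 2)))), -1)) = Mul(-21177, Mul(Rational(1, 7), Pow(7, Rational(1, 2)), Pow(Add(7, Pow(7, Rational(1, 2))), -1))) = Mul(Rational(-21177, 7), Pow(7, Rational(1, 2)), Pow(Add(7, Pow(7, Rational(1, 2))), -1))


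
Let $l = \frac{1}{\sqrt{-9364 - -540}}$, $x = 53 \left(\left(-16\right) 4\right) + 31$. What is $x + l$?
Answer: $-3361 - \frac{i \sqrt{2206}}{4412} \approx -3361.0 - 0.010646 i$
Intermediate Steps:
$x = -3361$ ($x = 53 \left(-64\right) + 31 = -3392 + 31 = -3361$)
$l = - \frac{i \sqrt{2206}}{4412}$ ($l = \frac{1}{\sqrt{-9364 + 540}} = \frac{1}{\sqrt{-8824}} = \frac{1}{2 i \sqrt{2206}} = - \frac{i \sqrt{2206}}{4412} \approx - 0.010646 i$)
$x + l = -3361 - \frac{i \sqrt{2206}}{4412}$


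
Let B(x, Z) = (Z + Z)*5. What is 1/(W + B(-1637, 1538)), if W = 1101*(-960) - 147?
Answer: -1/1041727 ≈ -9.5994e-7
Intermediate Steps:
B(x, Z) = 10*Z (B(x, Z) = (2*Z)*5 = 10*Z)
W = -1057107 (W = -1056960 - 147 = -1057107)
1/(W + B(-1637, 1538)) = 1/(-1057107 + 10*1538) = 1/(-1057107 + 15380) = 1/(-1041727) = -1/1041727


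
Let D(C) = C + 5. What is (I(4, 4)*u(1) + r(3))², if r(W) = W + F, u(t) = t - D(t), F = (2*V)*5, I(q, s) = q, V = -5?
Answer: 4489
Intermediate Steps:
D(C) = 5 + C
F = -50 (F = (2*(-5))*5 = -10*5 = -50)
u(t) = -5 (u(t) = t - (5 + t) = t + (-5 - t) = -5)
r(W) = -50 + W (r(W) = W - 50 = -50 + W)
(I(4, 4)*u(1) + r(3))² = (4*(-5) + (-50 + 3))² = (-20 - 47)² = (-67)² = 4489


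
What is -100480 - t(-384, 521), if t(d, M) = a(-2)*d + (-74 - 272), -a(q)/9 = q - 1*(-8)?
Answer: -120870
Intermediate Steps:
a(q) = -72 - 9*q (a(q) = -9*(q - 1*(-8)) = -9*(q + 8) = -9*(8 + q) = -72 - 9*q)
t(d, M) = -346 - 54*d (t(d, M) = (-72 - 9*(-2))*d + (-74 - 272) = (-72 + 18)*d - 346 = -54*d - 346 = -346 - 54*d)
-100480 - t(-384, 521) = -100480 - (-346 - 54*(-384)) = -100480 - (-346 + 20736) = -100480 - 1*20390 = -100480 - 20390 = -120870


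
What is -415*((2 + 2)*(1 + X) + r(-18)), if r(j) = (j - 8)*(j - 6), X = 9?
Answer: -275560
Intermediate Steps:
r(j) = (-8 + j)*(-6 + j)
-415*((2 + 2)*(1 + X) + r(-18)) = -415*((2 + 2)*(1 + 9) + (48 + (-18)² - 14*(-18))) = -415*(4*10 + (48 + 324 + 252)) = -415*(40 + 624) = -415*664 = -275560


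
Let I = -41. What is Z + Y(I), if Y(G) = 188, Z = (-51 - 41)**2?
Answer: 8652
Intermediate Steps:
Z = 8464 (Z = (-92)**2 = 8464)
Z + Y(I) = 8464 + 188 = 8652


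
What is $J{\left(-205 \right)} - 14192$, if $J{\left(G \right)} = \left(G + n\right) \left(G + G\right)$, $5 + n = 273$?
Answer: $-40022$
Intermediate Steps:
$n = 268$ ($n = -5 + 273 = 268$)
$J{\left(G \right)} = 2 G \left(268 + G\right)$ ($J{\left(G \right)} = \left(G + 268\right) \left(G + G\right) = \left(268 + G\right) 2 G = 2 G \left(268 + G\right)$)
$J{\left(-205 \right)} - 14192 = 2 \left(-205\right) \left(268 - 205\right) - 14192 = 2 \left(-205\right) 63 - 14192 = -25830 - 14192 = -40022$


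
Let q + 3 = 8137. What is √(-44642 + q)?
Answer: 2*I*√9127 ≈ 191.07*I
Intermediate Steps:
q = 8134 (q = -3 + 8137 = 8134)
√(-44642 + q) = √(-44642 + 8134) = √(-36508) = 2*I*√9127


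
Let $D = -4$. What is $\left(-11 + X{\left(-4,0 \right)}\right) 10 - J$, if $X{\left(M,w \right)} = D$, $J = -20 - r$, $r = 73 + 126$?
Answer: $69$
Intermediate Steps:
$r = 199$
$J = -219$ ($J = -20 - 199 = -219$)
$X{\left(M,w \right)} = -4$
$\left(-11 + X{\left(-4,0 \right)}\right) 10 - J = \left(-11 - 4\right) 10 - -219 = \left(-15\right) 10 + 219 = -150 + 219 = 69$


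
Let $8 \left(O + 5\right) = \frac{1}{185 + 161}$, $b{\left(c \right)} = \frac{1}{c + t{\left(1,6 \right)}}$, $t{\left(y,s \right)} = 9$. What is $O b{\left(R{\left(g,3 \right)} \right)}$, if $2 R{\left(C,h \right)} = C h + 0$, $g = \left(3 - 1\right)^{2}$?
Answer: $- \frac{4613}{13840} \approx -0.33331$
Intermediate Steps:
$g = 4$ ($g = 2^{2} = 4$)
$R{\left(C,h \right)} = \frac{C h}{2}$ ($R{\left(C,h \right)} = \frac{C h + 0}{2} = \frac{C h}{2}$)
$b{\left(c \right)} = \frac{1}{9 + c}$ ($b{\left(c \right)} = \frac{1}{c + 9} = \frac{1}{9 + c}$)
$O = - \frac{13839}{2768}$ ($O = -5 + \frac{1}{8 \left(185 + 161\right)} = -5 + \frac{1}{8 \cdot 346} = -5 + \frac{1}{8} \cdot \frac{1}{346} = -5 + \frac{1}{2768} = - \frac{13839}{2768} \approx -4.9996$)
$O b{\left(R{\left(g,3 \right)} \right)} = - \frac{13839}{2768 \left(9 + \frac{1}{2} \cdot 4 \cdot 3\right)} = - \frac{13839}{2768 \left(9 + 6\right)} = - \frac{13839}{2768 \cdot 15} = \left(- \frac{13839}{2768}\right) \frac{1}{15} = - \frac{4613}{13840}$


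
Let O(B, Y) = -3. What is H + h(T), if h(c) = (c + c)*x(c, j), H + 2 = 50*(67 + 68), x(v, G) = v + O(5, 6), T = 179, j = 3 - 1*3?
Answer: 69756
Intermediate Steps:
j = 0 (j = 3 - 3 = 0)
x(v, G) = -3 + v (x(v, G) = v - 3 = -3 + v)
H = 6748 (H = -2 + 50*(67 + 68) = -2 + 50*135 = -2 + 6750 = 6748)
h(c) = 2*c*(-3 + c) (h(c) = (c + c)*(-3 + c) = (2*c)*(-3 + c) = 2*c*(-3 + c))
H + h(T) = 6748 + 2*179*(-3 + 179) = 6748 + 2*179*176 = 6748 + 63008 = 69756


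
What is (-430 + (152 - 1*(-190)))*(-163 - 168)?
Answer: 29128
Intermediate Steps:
(-430 + (152 - 1*(-190)))*(-163 - 168) = (-430 + (152 + 190))*(-331) = (-430 + 342)*(-331) = -88*(-331) = 29128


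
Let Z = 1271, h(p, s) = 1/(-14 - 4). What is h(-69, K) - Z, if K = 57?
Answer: -22879/18 ≈ -1271.1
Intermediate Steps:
h(p, s) = -1/18 (h(p, s) = 1/(-18) = -1/18)
h(-69, K) - Z = -1/18 - 1*1271 = -1/18 - 1271 = -22879/18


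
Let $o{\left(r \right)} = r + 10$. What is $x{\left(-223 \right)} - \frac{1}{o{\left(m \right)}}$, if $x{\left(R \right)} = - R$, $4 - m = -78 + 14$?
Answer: $\frac{17393}{78} \approx 222.99$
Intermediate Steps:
$m = 68$ ($m = 4 - \left(-78 + 14\right) = 4 - -64 = 4 + 64 = 68$)
$o{\left(r \right)} = 10 + r$
$x{\left(-223 \right)} - \frac{1}{o{\left(m \right)}} = \left(-1\right) \left(-223\right) - \frac{1}{10 + 68} = 223 - \frac{1}{78} = \frac{17393}{78}$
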